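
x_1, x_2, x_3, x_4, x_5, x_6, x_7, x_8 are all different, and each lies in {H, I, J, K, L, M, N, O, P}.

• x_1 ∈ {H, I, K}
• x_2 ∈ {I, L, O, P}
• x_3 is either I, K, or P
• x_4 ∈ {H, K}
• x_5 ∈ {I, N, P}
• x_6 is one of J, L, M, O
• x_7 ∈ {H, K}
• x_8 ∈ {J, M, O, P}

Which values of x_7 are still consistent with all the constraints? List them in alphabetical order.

H, K

The 2 variables x_4 and x_7 are confined to {H, K}, which locks those values in; drop them from x_1, x_3.
x_1's domain is down to {I}, so x_1 = I. So x_2, x_3, x_5 can't be I.
x_3 must be P (only option left). Strike P from x_2, x_5, x_8.
That leaves x_5 = N.
No further eliminations apply; x_7 can still be any of H, K.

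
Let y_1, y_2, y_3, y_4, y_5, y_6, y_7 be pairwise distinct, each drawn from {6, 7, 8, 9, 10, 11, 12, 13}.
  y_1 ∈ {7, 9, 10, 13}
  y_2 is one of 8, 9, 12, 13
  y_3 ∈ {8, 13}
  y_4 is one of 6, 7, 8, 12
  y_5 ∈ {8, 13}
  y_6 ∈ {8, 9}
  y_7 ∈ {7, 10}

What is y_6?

Among the 7 variables, 6 fits only y_4 (and all 7 values in {6, 7, 8, 9, 10, 12, 13} must be used), so y_4 = 6.
Among the 6 still-open variables, 12 fits only y_2 (and all 6 values in {7, 8, 9, 10, 12, 13} must be used), so y_2 = 12.
y_3 and y_5 between them cover only {8, 13} — a naked pair. Remove those values from y_1, y_6.
So y_6 = 9.

9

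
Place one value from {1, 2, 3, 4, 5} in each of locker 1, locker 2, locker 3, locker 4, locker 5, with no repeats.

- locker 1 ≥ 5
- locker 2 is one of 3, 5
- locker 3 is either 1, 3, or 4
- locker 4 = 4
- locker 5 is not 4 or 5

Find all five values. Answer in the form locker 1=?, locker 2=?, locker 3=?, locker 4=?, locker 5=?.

locker 1=5, locker 2=3, locker 3=1, locker 4=4, locker 5=2

locker 1 must be 5 (only option left). Eliminate 5 elsewhere: locker 2.
That leaves locker 2 = 3. Eliminate 3 elsewhere: locker 3, locker 5.
That leaves locker 4 = 4. Remove 4 from locker 3.
locker 3 must be 1 (only option left). Strike 1 from locker 5.
locker 5 must be 2 (only option left).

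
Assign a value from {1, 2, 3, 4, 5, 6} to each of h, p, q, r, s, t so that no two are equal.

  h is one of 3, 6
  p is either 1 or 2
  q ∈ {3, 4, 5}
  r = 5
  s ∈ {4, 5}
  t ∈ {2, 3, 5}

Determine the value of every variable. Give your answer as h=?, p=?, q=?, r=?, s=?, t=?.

h=6, p=1, q=3, r=5, s=4, t=2

r has just one choice, so r = 5. Eliminate 5 elsewhere: q, s, t.
s's domain is down to {4}, so s = 4. So q can't be 4.
That leaves q = 3. So h, t can't be 3.
t's domain is down to {2}, so t = 2. Remove 2 from p.
h has just one choice, so h = 6.
That leaves p = 1.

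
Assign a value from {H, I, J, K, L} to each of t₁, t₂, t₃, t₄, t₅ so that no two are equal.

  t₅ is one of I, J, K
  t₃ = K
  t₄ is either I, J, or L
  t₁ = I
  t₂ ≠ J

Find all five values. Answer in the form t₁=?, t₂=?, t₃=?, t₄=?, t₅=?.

t₁ must be I (only option left). Strike I from t₂, t₄, t₅.
That leaves t₃ = K. So t₂, t₅ can't be K.
t₅ must be J (only option left). Eliminate J elsewhere: t₄.
t₄ must be L (only option left). Remove L from t₂.
t₂ has just one choice, so t₂ = H.

t₁=I, t₂=H, t₃=K, t₄=L, t₅=J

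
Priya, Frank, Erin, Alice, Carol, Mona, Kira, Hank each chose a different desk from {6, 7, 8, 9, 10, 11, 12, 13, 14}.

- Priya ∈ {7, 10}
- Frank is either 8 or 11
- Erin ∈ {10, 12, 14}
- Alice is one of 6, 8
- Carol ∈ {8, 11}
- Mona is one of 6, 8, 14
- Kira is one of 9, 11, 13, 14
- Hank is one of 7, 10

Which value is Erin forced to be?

12

Priya and Hank between them cover only {7, 10} — a naked pair. Remove those values from Erin.
Frank and Carol between them cover only {8, 11} — a naked pair. Remove those values from Alice, Mona, Kira.
Alice's domain is down to {6}, so Alice = 6. So Mona can't be 6.
Mona's domain is down to {14}, so Mona = 14. So Erin, Kira can't be 14.
So Erin = 12.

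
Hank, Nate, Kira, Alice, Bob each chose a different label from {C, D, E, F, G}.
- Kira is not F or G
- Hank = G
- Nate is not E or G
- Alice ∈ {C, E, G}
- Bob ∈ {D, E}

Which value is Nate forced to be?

Hank must be G (only option left). Remove G from Alice.
Among the 4 still-open variables, F fits only Nate (and all 4 values in {C, D, E, F} must be used), so Nate = F.

F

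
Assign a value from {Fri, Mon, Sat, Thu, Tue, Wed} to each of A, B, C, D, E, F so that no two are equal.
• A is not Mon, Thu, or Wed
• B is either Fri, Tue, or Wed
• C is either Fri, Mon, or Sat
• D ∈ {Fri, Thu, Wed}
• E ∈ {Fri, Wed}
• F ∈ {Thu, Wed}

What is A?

The 6 variables draw from only 6 values {Fri, Mon, Sat, Thu, Tue, Wed}, so each is used; only C can be Mon, hence C = Mon.
The 5 still-open variables together cover exactly {Fri, Sat, Thu, Tue, Wed} — 5 values for 5 variables — and Sat appears only in A's list, so A = Sat.

Sat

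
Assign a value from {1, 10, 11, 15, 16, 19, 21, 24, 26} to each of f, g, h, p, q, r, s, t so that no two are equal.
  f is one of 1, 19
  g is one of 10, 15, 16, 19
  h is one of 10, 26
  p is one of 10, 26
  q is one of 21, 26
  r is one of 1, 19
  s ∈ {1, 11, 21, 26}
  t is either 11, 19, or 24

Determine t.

24

f and r between them cover only {1, 19} — a naked pair. Remove those values from g, s, t.
h and p share exactly the 2 values {10, 26}; by pigeonhole those values go to them, so strike 10, 26 from g, q, s.
q's domain is down to {21}, so q = 21. So s can't be 21.
That leaves s = 11. So t can't be 11.
So t = 24.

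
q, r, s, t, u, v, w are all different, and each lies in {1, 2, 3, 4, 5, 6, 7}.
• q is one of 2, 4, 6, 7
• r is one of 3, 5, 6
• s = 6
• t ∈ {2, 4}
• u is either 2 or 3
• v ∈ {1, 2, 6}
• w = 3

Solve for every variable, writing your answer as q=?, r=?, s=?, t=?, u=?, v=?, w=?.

q=7, r=5, s=6, t=4, u=2, v=1, w=3

s's domain is down to {6}, so s = 6. So q, r, v can't be 6.
w must be 3 (only option left). Remove 3 from r, u.
That leaves r = 5.
u's domain is down to {2}, so u = 2. Eliminate 2 elsewhere: q, t, v.
v must be 1 (only option left).
That leaves t = 4. Remove 4 from q.
q must be 7 (only option left).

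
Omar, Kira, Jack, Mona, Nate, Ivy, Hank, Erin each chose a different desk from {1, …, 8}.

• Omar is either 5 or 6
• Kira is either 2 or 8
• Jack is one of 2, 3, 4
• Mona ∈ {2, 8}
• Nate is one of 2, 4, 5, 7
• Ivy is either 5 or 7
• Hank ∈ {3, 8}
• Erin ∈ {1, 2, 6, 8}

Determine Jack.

The 8 variables draw from only 8 values {1, 2, 3, 4, 5, 6, 7, 8}, so each is used; only Erin can be 1, hence Erin = 1.
The 7 still-open variables draw from only 7 values {2, 3, 4, 5, 6, 7, 8}, so each is used; only Omar can be 6, hence Omar = 6.
The 2 variables Kira and Mona are confined to {2, 8}, which locks those values in; drop them from Jack, Nate, Hank.
Hank's domain is down to {3}, so Hank = 3. Strike 3 from Jack.
So Jack = 4.

4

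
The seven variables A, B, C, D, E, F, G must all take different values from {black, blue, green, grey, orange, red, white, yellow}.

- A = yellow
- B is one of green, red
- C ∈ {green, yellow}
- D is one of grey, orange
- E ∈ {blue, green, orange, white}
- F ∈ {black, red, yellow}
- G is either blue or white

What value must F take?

A has just one choice, so A = yellow. Remove yellow from C, F.
C's domain is down to {green}, so C = green. Strike green from B, E.
B has just one choice, so B = red. Strike red from F.
So F = black.

black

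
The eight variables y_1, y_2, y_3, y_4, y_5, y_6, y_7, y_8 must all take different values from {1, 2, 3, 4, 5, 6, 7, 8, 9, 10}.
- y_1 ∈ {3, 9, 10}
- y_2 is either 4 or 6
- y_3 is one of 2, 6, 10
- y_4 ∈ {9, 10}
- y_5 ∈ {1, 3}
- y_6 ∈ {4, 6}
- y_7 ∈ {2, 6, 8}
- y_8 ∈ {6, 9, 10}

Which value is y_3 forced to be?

2

The 8 variables together cover exactly {1, 2, 3, 4, 6, 8, 9, 10} — 8 values for 8 variables — and 1 appears only in y_5's list, so y_5 = 1.
Among the 7 still-open variables, 3 fits only y_1 (and all 7 values in {2, 3, 4, 6, 8, 9, 10} must be used), so y_1 = 3.
Among the 6 still-open variables, 8 fits only y_7 (and all 6 values in {2, 4, 6, 8, 9, 10} must be used), so y_7 = 8.
The 5 still-open variables together cover exactly {2, 4, 6, 9, 10} — 5 values for 5 variables — and 2 appears only in y_3's list, so y_3 = 2.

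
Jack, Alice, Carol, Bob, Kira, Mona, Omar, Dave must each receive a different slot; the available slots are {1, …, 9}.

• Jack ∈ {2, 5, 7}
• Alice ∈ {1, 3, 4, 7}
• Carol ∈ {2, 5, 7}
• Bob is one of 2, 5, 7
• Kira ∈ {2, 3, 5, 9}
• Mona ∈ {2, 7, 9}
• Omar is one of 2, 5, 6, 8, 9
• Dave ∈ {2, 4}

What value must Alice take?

1

Jack, Carol, Bob between them cover only {2, 5, 7} — a naked triple. Remove those values from Alice, Kira, Mona, Omar, Dave.
Mona has just one choice, so Mona = 9. Eliminate 9 elsewhere: Kira, Omar.
Dave must be 4 (only option left). Remove 4 from Alice.
That leaves Kira = 3. Eliminate 3 elsewhere: Alice.
So Alice = 1.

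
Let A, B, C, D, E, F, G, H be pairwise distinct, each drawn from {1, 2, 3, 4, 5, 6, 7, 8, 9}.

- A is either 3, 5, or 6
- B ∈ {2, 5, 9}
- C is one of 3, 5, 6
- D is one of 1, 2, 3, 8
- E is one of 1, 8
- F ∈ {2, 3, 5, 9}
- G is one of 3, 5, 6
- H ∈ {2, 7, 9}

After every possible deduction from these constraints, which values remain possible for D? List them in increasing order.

1, 8

The 8 variables together cover exactly {1, 2, 3, 5, 6, 7, 8, 9} — 8 values for 8 variables — and 7 appears only in H's list, so H = 7.
A, C, G between them cover only {3, 5, 6} — a naked triple. Remove those values from B, D, F.
B and F share exactly the 2 values {2, 9}; by pigeonhole those values go to them, so strike 2, 9 from D.
No further eliminations apply; D can still be any of 1, 8.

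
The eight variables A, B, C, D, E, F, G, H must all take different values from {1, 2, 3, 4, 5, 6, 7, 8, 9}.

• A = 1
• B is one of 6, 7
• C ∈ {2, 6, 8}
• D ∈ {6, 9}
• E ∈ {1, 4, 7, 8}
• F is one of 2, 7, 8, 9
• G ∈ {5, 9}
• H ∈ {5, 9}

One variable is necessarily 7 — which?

A has just one choice, so A = 1. Eliminate 1 elsewhere: E.
The 7 still-open variables draw from only 7 values {2, 4, 5, 6, 7, 8, 9}, so each is used; only E can be 4, hence E = 4.
G and H share exactly the 2 values {5, 9}; by pigeonhole those values go to them, so strike 5, 9 from D, F.
D's domain is down to {6}, so D = 6. Eliminate 6 elsewhere: B, C.
So 7 goes to B.

B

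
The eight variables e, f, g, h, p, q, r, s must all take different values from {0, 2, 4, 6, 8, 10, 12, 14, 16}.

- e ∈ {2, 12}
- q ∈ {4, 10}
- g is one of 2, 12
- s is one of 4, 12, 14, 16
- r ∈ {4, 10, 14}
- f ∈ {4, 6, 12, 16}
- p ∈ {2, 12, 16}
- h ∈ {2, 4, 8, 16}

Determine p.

The 8 variables draw from only 8 values {2, 4, 6, 8, 10, 12, 14, 16}, so each is used; only f can be 6, hence f = 6.
The 7 still-open variables together cover exactly {2, 4, 8, 10, 12, 14, 16} — 7 values for 7 variables — and 8 appears only in h's list, so h = 8.
The 2 variables e and g are confined to {2, 12}, which locks those values in; drop them from p, s.
So p = 16.

16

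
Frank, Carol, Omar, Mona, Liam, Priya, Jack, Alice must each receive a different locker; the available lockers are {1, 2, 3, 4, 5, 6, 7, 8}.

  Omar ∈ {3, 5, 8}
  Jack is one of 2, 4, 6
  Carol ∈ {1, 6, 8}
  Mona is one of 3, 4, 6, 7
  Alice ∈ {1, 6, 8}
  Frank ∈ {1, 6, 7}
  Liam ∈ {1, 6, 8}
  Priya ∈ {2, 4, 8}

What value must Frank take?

7

Among the 8 variables, 5 fits only Omar (and all 8 values in {1, 2, 3, 4, 5, 6, 7, 8} must be used), so Omar = 5.
The 7 still-open variables draw from only 7 values {1, 2, 3, 4, 6, 7, 8}, so each is used; only Mona can be 3, hence Mona = 3.
The 6 still-open variables draw from only 6 values {1, 2, 4, 6, 7, 8}, so each is used; only Frank can be 7, hence Frank = 7.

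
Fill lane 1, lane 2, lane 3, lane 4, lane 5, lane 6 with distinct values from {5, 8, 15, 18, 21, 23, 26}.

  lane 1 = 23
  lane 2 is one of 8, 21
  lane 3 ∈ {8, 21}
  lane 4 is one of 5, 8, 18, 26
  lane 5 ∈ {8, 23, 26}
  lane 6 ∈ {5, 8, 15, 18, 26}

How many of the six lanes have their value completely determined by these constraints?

lane 1's domain is down to {23}, so lane 1 = 23. So lane 5 can't be 23.
lane 2 and lane 3 share exactly the 2 values {8, 21}; by pigeonhole those values go to them, so strike 8, 21 from lane 4, lane 5, lane 6.
lane 5's domain is down to {26}, so lane 5 = 26. Strike 26 from lane 4, lane 6.
Determined: lane 1=23, lane 5=26. The other lanes each still have more than one consistent value. That makes 2.

2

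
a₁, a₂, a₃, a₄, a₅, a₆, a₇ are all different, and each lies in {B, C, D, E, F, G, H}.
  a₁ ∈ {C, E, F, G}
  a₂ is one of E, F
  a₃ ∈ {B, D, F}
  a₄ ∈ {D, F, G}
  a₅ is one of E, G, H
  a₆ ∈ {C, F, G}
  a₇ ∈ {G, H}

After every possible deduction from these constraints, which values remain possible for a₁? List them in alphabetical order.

C, E, F, G

Among the 7 variables, B fits only a₃ (and all 7 values in {B, C, D, E, F, G, H} must be used), so a₃ = B.
The 6 still-open variables draw from only 6 values {C, D, E, F, G, H}, so each is used; only a₄ can be D, hence a₄ = D.
No further eliminations apply; a₁ can still be any of C, E, F, G.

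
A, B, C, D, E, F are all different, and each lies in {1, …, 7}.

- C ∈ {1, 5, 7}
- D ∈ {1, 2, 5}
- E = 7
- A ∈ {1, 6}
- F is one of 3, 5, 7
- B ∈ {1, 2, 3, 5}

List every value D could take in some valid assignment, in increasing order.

1, 2, 5

E's domain is down to {7}, so E = 7. So C, F can't be 7.
The 5 still-open variables together cover exactly {1, 2, 3, 5, 6} — 5 values for 5 variables — and 6 appears only in A's list, so A = 6.
No further eliminations apply; D can still be any of 1, 2, 5.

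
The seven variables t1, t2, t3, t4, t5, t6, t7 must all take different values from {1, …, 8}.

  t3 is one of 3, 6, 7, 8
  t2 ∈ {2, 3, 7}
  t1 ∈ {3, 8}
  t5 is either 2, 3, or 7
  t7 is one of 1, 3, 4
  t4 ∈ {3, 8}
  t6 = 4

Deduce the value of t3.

t6 must be 4 (only option left). Eliminate 4 elsewhere: t7.
The 6 still-open variables together cover exactly {1, 2, 3, 6, 7, 8} — 6 values for 6 variables — and 1 appears only in t7's list, so t7 = 1.
The 5 still-open variables together cover exactly {2, 3, 6, 7, 8} — 5 values for 5 variables — and 6 appears only in t3's list, so t3 = 6.

6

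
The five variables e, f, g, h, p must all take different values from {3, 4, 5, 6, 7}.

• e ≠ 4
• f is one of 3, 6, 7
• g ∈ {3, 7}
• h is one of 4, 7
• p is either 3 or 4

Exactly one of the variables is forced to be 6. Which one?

Among the 5 variables, 5 fits only e (and all 5 values in {3, 4, 5, 6, 7} must be used), so e = 5.
The 4 still-open variables together cover exactly {3, 4, 6, 7} — 4 values for 4 variables — and 6 appears only in f's list, so f = 6.

f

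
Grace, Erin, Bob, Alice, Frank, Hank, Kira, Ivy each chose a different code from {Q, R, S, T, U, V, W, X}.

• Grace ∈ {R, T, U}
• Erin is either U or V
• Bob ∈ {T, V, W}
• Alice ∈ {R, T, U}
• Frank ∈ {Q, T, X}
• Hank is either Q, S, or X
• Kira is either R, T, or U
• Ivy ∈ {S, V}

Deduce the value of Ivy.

The 8 variables draw from only 8 values {Q, R, S, T, U, V, W, X}, so each is used; only Bob can be W, hence Bob = W.
The 3 variables Grace, Alice, Kira are confined to {R, T, U}, which locks those values in; drop them from Erin, Frank.
That leaves Erin = V. So Ivy can't be V.
So Ivy = S.

S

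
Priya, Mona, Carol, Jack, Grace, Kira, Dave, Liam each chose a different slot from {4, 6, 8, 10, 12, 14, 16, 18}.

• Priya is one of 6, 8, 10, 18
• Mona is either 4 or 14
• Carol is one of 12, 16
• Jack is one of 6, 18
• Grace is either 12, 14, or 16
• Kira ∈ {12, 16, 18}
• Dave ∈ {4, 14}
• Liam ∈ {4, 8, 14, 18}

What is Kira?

18

Among the 8 variables, 10 fits only Priya (and all 8 values in {4, 6, 8, 10, 12, 14, 16, 18} must be used), so Priya = 10.
The 7 still-open variables together cover exactly {4, 6, 8, 12, 14, 16, 18} — 7 values for 7 variables — and 6 appears only in Jack's list, so Jack = 6.
The 6 still-open variables draw from only 6 values {4, 8, 12, 14, 16, 18}, so each is used; only Liam can be 8, hence Liam = 8.
The 5 still-open variables together cover exactly {4, 12, 14, 16, 18} — 5 values for 5 variables — and 18 appears only in Kira's list, so Kira = 18.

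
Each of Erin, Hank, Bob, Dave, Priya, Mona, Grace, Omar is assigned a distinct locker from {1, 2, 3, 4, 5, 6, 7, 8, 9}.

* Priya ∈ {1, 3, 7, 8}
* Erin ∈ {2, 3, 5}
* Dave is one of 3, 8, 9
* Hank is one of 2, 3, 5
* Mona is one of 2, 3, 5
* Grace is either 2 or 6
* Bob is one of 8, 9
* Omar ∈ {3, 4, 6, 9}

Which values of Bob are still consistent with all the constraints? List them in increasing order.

8, 9

The 3 variables Erin, Hank, Mona are confined to {2, 3, 5}, which locks those values in; drop them from Dave, Priya, Grace, Omar.
That leaves Grace = 6. Eliminate 6 elsewhere: Omar.
The 2 variables Bob and Dave are confined to {8, 9}, which locks those values in; drop them from Priya, Omar.
Omar has just one choice, so Omar = 4.
No further eliminations apply; Bob can still be any of 8, 9.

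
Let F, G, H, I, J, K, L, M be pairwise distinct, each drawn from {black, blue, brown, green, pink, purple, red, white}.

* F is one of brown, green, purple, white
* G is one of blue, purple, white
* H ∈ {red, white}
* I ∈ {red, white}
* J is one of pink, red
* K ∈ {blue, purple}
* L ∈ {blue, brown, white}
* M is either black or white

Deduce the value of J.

pink

Among the 8 variables, black fits only M (and all 8 values in {black, blue, brown, green, pink, purple, red, white} must be used), so M = black.
The 7 still-open variables draw from only 7 values {blue, brown, green, pink, purple, red, white}, so each is used; only F can be green, hence F = green.
The 6 still-open variables together cover exactly {blue, brown, pink, purple, red, white} — 6 values for 6 variables — and brown appears only in L's list, so L = brown.
The 5 still-open variables draw from only 5 values {blue, pink, purple, red, white}, so each is used; only J can be pink, hence J = pink.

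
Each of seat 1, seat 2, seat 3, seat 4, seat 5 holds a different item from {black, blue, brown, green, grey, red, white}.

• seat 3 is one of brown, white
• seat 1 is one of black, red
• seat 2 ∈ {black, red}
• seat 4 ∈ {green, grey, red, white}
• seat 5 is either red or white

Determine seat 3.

seat 1 and seat 2 between them cover only {black, red} — a naked pair. Remove those values from seat 4, seat 5.
That leaves seat 5 = white. Strike white from seat 3, seat 4.
So seat 3 = brown.

brown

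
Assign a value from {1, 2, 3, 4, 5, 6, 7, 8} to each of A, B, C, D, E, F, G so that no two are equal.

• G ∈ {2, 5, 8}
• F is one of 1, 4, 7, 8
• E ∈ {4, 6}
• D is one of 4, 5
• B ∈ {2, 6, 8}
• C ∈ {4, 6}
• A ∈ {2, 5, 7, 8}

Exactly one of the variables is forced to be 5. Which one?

D

The 7 variables draw from only 7 values {1, 2, 4, 5, 6, 7, 8}, so each is used; only F can be 1, hence F = 1.
The 6 still-open variables draw from only 6 values {2, 4, 5, 6, 7, 8}, so each is used; only A can be 7, hence A = 7.
C and E between them cover only {4, 6} — a naked pair. Remove those values from B, D.
So 5 goes to D.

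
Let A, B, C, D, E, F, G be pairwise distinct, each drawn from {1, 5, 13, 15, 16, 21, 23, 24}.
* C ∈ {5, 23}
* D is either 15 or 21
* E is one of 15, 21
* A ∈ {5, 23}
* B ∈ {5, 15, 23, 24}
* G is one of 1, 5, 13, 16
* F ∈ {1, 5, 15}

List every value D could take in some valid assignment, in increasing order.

A and C between them cover only {5, 23} — a naked pair. Remove those values from B, F, G.
D and E between them cover only {15, 21} — a naked pair. Remove those values from B, F.
That leaves B = 24.
F must be 1 (only option left). Strike 1 from G.
No further eliminations apply; D can still be any of 15, 21.

15, 21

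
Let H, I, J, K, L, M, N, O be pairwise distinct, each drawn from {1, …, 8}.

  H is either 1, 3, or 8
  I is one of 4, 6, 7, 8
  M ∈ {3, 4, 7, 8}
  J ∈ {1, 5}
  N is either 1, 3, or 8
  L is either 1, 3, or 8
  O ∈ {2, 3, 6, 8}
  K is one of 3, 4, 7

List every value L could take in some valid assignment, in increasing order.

1, 3, 8

The 8 variables draw from only 8 values {1, 2, 3, 4, 5, 6, 7, 8}, so each is used; only O can be 2, hence O = 2.
The 7 still-open variables together cover exactly {1, 3, 4, 5, 6, 7, 8} — 7 values for 7 variables — and 5 appears only in J's list, so J = 5.
The 6 still-open variables together cover exactly {1, 3, 4, 6, 7, 8} — 6 values for 6 variables — and 6 appears only in I's list, so I = 6.
The 3 variables H, L, N are confined to {1, 3, 8}, which locks those values in; drop them from K, M.
No further eliminations apply; L can still be any of 1, 3, 8.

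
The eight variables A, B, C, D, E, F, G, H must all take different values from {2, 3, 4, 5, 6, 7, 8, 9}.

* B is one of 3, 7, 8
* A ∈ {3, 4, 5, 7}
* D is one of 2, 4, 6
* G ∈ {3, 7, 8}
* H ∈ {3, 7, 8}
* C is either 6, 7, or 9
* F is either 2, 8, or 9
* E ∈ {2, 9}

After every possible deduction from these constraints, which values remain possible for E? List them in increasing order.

2, 9

Among the 8 variables, 5 fits only A (and all 8 values in {2, 3, 4, 5, 6, 7, 8, 9} must be used), so A = 5.
The 7 still-open variables together cover exactly {2, 3, 4, 6, 7, 8, 9} — 7 values for 7 variables — and 4 appears only in D's list, so D = 4.
The 6 still-open variables together cover exactly {2, 3, 6, 7, 8, 9} — 6 values for 6 variables — and 6 appears only in C's list, so C = 6.
B, G, H between them cover only {3, 7, 8} — a naked triple. Remove those values from F.
No further eliminations apply; E can still be any of 2, 9.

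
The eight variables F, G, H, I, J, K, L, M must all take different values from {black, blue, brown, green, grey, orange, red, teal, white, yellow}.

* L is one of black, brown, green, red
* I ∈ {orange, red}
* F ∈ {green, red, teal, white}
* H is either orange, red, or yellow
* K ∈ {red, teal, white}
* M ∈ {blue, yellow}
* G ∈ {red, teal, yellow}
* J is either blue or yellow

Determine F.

green

J and M between them cover only {blue, yellow} — a naked pair. Remove those values from G, H.
H and I share exactly the 2 values {orange, red}; by pigeonhole those values go to them, so strike orange, red from F, G, K, L.
That leaves G = teal. Strike teal from F, K.
That leaves K = white. Eliminate white elsewhere: F.
So F = green.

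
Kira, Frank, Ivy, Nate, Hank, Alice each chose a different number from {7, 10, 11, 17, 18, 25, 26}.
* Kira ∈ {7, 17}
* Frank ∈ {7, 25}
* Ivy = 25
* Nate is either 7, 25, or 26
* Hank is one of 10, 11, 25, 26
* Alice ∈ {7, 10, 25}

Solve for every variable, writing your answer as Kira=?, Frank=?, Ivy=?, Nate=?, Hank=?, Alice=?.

Ivy must be 25 (only option left). Eliminate 25 elsewhere: Frank, Nate, Hank, Alice.
Frank has just one choice, so Frank = 7. Eliminate 7 elsewhere: Kira, Nate, Alice.
Nate has just one choice, so Nate = 26. Strike 26 from Hank.
Alice's domain is down to {10}, so Alice = 10. Eliminate 10 elsewhere: Hank.
Kira has just one choice, so Kira = 17.
That leaves Hank = 11.

Kira=17, Frank=7, Ivy=25, Nate=26, Hank=11, Alice=10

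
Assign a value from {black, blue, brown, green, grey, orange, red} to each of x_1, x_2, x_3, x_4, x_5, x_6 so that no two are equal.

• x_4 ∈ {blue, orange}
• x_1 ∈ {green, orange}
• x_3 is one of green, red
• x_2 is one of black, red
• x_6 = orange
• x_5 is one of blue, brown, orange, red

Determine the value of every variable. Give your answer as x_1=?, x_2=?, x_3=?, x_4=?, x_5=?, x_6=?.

x_6 must be orange (only option left). Strike orange from x_1, x_4, x_5.
x_1's domain is down to {green}, so x_1 = green. Strike green from x_3.
That leaves x_3 = red. So x_2, x_5 can't be red.
x_4 has just one choice, so x_4 = blue. Eliminate blue elsewhere: x_5.
That leaves x_5 = brown.
That leaves x_2 = black.

x_1=green, x_2=black, x_3=red, x_4=blue, x_5=brown, x_6=orange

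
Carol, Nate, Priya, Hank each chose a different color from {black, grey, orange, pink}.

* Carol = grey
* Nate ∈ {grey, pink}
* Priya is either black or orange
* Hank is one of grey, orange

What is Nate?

Carol's domain is down to {grey}, so Carol = grey. Strike grey from Nate, Hank.
So Nate = pink.

pink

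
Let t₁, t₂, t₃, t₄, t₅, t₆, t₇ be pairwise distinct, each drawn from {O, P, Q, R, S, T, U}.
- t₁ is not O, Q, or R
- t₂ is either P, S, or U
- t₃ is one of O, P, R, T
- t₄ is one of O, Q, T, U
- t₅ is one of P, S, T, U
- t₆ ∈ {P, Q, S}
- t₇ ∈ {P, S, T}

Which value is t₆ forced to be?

The 7 variables together cover exactly {O, P, Q, R, S, T, U} — 7 values for 7 variables — and R appears only in t₃'s list, so t₃ = R.
The 6 still-open variables draw from only 6 values {O, P, Q, S, T, U}, so each is used; only t₄ can be O, hence t₄ = O.
Among the 5 still-open variables, Q fits only t₆ (and all 5 values in {P, Q, S, T, U} must be used), so t₆ = Q.

Q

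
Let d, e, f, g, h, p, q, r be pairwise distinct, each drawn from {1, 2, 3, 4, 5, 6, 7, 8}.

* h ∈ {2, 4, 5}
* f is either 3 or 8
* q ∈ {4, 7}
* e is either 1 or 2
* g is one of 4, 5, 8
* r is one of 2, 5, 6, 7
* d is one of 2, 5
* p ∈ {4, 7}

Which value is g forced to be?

The 8 variables together cover exactly {1, 2, 3, 4, 5, 6, 7, 8} — 8 values for 8 variables — and 1 appears only in e's list, so e = 1.
The 7 still-open variables together cover exactly {2, 3, 4, 5, 6, 7, 8} — 7 values for 7 variables — and 3 appears only in f's list, so f = 3.
Among the 6 still-open variables, 6 fits only r (and all 6 values in {2, 4, 5, 6, 7, 8} must be used), so r = 6.
The 5 still-open variables together cover exactly {2, 4, 5, 7, 8} — 5 values for 5 variables — and 8 appears only in g's list, so g = 8.

8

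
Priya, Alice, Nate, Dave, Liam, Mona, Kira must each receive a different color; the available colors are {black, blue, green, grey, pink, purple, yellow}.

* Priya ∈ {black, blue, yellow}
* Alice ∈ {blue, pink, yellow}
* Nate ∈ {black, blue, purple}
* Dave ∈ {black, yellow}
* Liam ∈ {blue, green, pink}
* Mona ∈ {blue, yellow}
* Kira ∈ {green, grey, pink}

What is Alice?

pink

The 7 variables together cover exactly {black, blue, green, grey, pink, purple, yellow} — 7 values for 7 variables — and grey appears only in Kira's list, so Kira = grey.
The 6 still-open variables together cover exactly {black, blue, green, pink, purple, yellow} — 6 values for 6 variables — and green appears only in Liam's list, so Liam = green.
Among the 5 still-open variables, pink fits only Alice (and all 5 values in {black, blue, pink, purple, yellow} must be used), so Alice = pink.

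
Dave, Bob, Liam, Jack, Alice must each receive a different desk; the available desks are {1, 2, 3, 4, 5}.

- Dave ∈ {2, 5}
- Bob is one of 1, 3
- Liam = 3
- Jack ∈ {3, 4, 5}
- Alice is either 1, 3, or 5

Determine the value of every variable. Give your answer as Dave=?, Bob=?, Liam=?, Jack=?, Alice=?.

Dave=2, Bob=1, Liam=3, Jack=4, Alice=5

Liam's domain is down to {3}, so Liam = 3. Strike 3 from Bob, Jack, Alice.
That leaves Bob = 1. Eliminate 1 elsewhere: Alice.
Alice has just one choice, so Alice = 5. So Dave, Jack can't be 5.
Dave has just one choice, so Dave = 2.
Jack must be 4 (only option left).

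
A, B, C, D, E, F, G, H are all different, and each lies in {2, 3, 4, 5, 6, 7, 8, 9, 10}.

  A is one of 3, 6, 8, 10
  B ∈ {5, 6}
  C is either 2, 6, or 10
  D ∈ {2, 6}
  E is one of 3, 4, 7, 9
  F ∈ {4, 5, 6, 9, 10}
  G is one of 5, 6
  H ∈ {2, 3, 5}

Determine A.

B and G between them cover only {5, 6} — a naked pair. Remove those values from A, C, D, F, H.
D's domain is down to {2}, so D = 2. Eliminate 2 elsewhere: C, H.
H must be 3 (only option left). Remove 3 from A, E.
C's domain is down to {10}, so C = 10. Remove 10 from A, F.
So A = 8.

8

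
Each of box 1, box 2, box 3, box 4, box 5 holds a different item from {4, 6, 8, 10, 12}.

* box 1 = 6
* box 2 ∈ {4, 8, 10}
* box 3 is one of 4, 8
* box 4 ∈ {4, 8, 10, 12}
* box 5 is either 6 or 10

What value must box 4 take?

box 1's domain is down to {6}, so box 1 = 6. Eliminate 6 elsewhere: box 5.
That leaves box 5 = 10. Eliminate 10 elsewhere: box 2, box 4.
The 3 still-open variables draw from only 3 values {4, 8, 12}, so each is used; only box 4 can be 12, hence box 4 = 12.

12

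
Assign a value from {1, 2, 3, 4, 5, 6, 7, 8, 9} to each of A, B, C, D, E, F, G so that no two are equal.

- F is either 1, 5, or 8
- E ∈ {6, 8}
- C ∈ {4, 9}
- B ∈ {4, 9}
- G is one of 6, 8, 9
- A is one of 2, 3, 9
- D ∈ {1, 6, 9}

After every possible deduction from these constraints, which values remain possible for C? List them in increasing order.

4, 9

B and C between them cover only {4, 9} — a naked pair. Remove those values from A, D, G.
The 2 variables E and G are confined to {6, 8}, which locks those values in; drop them from D, F.
D's domain is down to {1}, so D = 1. Remove 1 from F.
That leaves F = 5.
No further eliminations apply; C can still be any of 4, 9.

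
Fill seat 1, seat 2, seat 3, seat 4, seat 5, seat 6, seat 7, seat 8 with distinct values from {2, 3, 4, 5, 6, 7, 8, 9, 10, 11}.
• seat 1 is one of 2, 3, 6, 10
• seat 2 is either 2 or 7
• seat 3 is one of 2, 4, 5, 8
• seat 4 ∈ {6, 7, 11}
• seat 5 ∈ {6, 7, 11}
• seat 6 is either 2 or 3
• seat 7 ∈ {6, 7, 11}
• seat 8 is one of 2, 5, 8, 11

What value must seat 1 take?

seat 4, seat 5, seat 7 share exactly the 3 values {6, 7, 11}; by pigeonhole those values go to them, so strike 6, 7, 11 from seat 1, seat 2, seat 8.
That leaves seat 2 = 2. Strike 2 from seat 1, seat 3, seat 6, seat 8.
That leaves seat 6 = 3. Eliminate 3 elsewhere: seat 1.
So seat 1 = 10.

10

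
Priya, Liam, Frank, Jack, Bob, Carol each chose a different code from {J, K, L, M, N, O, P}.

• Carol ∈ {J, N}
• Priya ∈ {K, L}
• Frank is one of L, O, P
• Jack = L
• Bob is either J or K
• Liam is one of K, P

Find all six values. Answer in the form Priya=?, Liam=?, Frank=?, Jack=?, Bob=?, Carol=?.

Jack's domain is down to {L}, so Jack = L. So Priya, Frank can't be L.
That leaves Priya = K. Eliminate K elsewhere: Liam, Bob.
That leaves Liam = P. Remove P from Frank.
Frank has just one choice, so Frank = O.
That leaves Bob = J. So Carol can't be J.
Carol's domain is down to {N}, so Carol = N.

Priya=K, Liam=P, Frank=O, Jack=L, Bob=J, Carol=N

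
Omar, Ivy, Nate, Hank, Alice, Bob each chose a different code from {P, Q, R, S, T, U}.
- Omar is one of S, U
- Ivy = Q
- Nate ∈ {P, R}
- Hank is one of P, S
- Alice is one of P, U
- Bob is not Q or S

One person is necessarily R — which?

Ivy's domain is down to {Q}, so Ivy = Q.
The 5 still-open variables together cover exactly {P, R, S, T, U} — 5 values for 5 variables — and T appears only in Bob's list, so Bob = T.
The 4 still-open variables together cover exactly {P, R, S, U} — 4 values for 4 variables — and R appears only in Nate's list, so Nate = R.

Nate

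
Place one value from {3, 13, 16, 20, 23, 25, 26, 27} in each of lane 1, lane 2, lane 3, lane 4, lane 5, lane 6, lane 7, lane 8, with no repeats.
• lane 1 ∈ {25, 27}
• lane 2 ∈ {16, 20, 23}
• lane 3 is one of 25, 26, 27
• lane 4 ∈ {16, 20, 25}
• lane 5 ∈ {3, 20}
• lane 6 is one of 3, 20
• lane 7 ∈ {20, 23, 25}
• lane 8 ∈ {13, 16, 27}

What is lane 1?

Among the 8 variables, 13 fits only lane 8 (and all 8 values in {3, 13, 16, 20, 23, 25, 26, 27} must be used), so lane 8 = 13.
The 7 still-open variables together cover exactly {3, 16, 20, 23, 25, 26, 27} — 7 values for 7 variables — and 26 appears only in lane 3's list, so lane 3 = 26.
Among the 6 still-open variables, 27 fits only lane 1 (and all 6 values in {3, 16, 20, 23, 25, 27} must be used), so lane 1 = 27.

27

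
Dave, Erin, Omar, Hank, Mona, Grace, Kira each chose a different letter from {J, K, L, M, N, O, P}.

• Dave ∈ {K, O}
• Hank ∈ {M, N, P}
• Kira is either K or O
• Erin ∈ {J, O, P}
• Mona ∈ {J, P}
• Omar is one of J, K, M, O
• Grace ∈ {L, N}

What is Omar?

The 7 variables draw from only 7 values {J, K, L, M, N, O, P}, so each is used; only Grace can be L, hence Grace = L.
The 6 still-open variables draw from only 6 values {J, K, M, N, O, P}, so each is used; only Hank can be N, hence Hank = N.
The 5 still-open variables draw from only 5 values {J, K, M, O, P}, so each is used; only Omar can be M, hence Omar = M.

M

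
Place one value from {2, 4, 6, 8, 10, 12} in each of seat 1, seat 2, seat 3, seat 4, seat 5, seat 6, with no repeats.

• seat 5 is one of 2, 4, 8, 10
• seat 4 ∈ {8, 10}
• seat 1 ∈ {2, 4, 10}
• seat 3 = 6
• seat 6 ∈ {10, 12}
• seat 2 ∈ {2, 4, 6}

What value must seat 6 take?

12

seat 3 has just one choice, so seat 3 = 6. Strike 6 from seat 2.
Among the 5 still-open variables, 12 fits only seat 6 (and all 5 values in {2, 4, 8, 10, 12} must be used), so seat 6 = 12.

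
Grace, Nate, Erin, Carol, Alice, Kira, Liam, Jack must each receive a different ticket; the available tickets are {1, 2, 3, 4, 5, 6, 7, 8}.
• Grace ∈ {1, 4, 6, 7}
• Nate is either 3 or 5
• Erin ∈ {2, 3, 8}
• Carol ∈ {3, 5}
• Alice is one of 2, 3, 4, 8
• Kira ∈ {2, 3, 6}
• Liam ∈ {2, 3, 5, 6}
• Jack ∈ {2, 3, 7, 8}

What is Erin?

8

The 8 variables together cover exactly {1, 2, 3, 4, 5, 6, 7, 8} — 8 values for 8 variables — and 1 appears only in Grace's list, so Grace = 1.
The 7 still-open variables draw from only 7 values {2, 3, 4, 5, 6, 7, 8}, so each is used; only Alice can be 4, hence Alice = 4.
Among the 6 still-open variables, 7 fits only Jack (and all 6 values in {2, 3, 5, 6, 7, 8} must be used), so Jack = 7.
The 5 still-open variables draw from only 5 values {2, 3, 5, 6, 8}, so each is used; only Erin can be 8, hence Erin = 8.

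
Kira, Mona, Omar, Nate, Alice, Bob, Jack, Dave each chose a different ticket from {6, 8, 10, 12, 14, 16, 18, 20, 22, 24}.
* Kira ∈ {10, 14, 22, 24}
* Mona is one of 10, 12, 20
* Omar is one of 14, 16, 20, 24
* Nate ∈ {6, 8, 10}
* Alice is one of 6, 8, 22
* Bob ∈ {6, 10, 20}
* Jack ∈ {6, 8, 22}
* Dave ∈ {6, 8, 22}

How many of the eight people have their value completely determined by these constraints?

Alice, Jack, Dave share exactly the 3 values {6, 8, 22}; by pigeonhole those values go to them, so strike 6, 8, 22 from Kira, Nate, Bob.
Nate has just one choice, so Nate = 10. Eliminate 10 elsewhere: Kira, Mona, Bob.
Bob's domain is down to {20}, so Bob = 20. Eliminate 20 elsewhere: Mona, Omar.
Mona has just one choice, so Mona = 12.
Determined: Mona=12, Nate=10, Bob=20. The other people each still have more than one consistent value. That makes 3.

3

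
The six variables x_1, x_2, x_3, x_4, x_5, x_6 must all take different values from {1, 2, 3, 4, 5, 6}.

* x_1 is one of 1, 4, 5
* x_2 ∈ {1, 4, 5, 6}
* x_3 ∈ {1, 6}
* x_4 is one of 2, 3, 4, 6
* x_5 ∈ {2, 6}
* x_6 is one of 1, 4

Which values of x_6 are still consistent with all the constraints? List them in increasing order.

The 6 variables draw from only 6 values {1, 2, 3, 4, 5, 6}, so each is used; only x_4 can be 3, hence x_4 = 3.
The 5 still-open variables together cover exactly {1, 2, 4, 5, 6} — 5 values for 5 variables — and 2 appears only in x_5's list, so x_5 = 2.
No further eliminations apply; x_6 can still be any of 1, 4.

1, 4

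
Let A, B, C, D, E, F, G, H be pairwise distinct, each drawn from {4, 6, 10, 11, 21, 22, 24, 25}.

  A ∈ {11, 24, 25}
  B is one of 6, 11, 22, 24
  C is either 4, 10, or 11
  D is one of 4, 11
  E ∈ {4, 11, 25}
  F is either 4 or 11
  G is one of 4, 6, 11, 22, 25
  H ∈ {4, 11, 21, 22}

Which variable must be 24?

A

Among the 8 variables, 10 fits only C (and all 8 values in {4, 6, 10, 11, 21, 22, 24, 25} must be used), so C = 10.
The 7 still-open variables draw from only 7 values {4, 6, 11, 21, 22, 24, 25}, so each is used; only H can be 21, hence H = 21.
The 2 variables D and F are confined to {4, 11}, which locks those values in; drop them from A, B, E, G.
E must be 25 (only option left). Strike 25 from A, G.
So 24 goes to A.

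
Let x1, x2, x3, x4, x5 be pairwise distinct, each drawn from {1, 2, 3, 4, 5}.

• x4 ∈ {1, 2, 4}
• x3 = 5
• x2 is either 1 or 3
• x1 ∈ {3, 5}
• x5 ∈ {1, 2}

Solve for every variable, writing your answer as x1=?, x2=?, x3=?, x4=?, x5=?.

x1=3, x2=1, x3=5, x4=4, x5=2

x3 has just one choice, so x3 = 5. Strike 5 from x1.
x1 has just one choice, so x1 = 3. So x2 can't be 3.
x2's domain is down to {1}, so x2 = 1. Strike 1 from x4, x5.
x5 has just one choice, so x5 = 2. Remove 2 from x4.
That leaves x4 = 4.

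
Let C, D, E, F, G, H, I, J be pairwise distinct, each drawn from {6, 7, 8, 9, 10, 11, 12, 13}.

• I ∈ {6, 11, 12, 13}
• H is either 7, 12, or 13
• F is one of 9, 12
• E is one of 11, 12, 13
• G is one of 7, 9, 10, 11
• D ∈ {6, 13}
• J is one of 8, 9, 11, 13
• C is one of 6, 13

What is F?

9

The 8 variables draw from only 8 values {6, 7, 8, 9, 10, 11, 12, 13}, so each is used; only J can be 8, hence J = 8.
Among the 7 still-open variables, 10 fits only G (and all 7 values in {6, 7, 9, 10, 11, 12, 13} must be used), so G = 10.
The 6 still-open variables together cover exactly {6, 7, 9, 11, 12, 13} — 6 values for 6 variables — and 7 appears only in H's list, so H = 7.
The 5 still-open variables together cover exactly {6, 9, 11, 12, 13} — 5 values for 5 variables — and 9 appears only in F's list, so F = 9.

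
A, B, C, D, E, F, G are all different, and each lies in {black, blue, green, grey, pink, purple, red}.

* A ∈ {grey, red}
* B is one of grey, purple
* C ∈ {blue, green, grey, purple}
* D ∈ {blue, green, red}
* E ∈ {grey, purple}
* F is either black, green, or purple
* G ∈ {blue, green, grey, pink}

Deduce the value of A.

red

The 7 variables draw from only 7 values {black, blue, green, grey, pink, purple, red}, so each is used; only F can be black, hence F = black.
The 6 still-open variables draw from only 6 values {blue, green, grey, pink, purple, red}, so each is used; only G can be pink, hence G = pink.
The 2 variables B and E are confined to {grey, purple}, which locks those values in; drop them from A, C.
So A = red.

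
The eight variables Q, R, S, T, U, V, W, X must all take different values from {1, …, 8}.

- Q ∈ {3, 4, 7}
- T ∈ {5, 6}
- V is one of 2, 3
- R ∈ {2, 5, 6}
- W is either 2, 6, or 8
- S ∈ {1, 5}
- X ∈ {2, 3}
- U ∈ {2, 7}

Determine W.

8

Among the 8 variables, 1 fits only S (and all 8 values in {1, 2, 3, 4, 5, 6, 7, 8} must be used), so S = 1.
The 7 still-open variables together cover exactly {2, 3, 4, 5, 6, 7, 8} — 7 values for 7 variables — and 4 appears only in Q's list, so Q = 4.
The 6 still-open variables draw from only 6 values {2, 3, 5, 6, 7, 8}, so each is used; only U can be 7, hence U = 7.
Among the 5 still-open variables, 8 fits only W (and all 5 values in {2, 3, 5, 6, 8} must be used), so W = 8.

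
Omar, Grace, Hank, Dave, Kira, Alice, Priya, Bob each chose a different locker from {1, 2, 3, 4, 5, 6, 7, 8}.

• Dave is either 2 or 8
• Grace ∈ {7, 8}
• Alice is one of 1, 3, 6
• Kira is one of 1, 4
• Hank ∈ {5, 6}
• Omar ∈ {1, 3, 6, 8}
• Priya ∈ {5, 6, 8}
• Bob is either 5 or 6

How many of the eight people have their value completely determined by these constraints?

4

The 8 variables draw from only 8 values {1, 2, 3, 4, 5, 6, 7, 8}, so each is used; only Dave can be 2, hence Dave = 2.
Among the 7 still-open variables, 4 fits only Kira (and all 7 values in {1, 3, 4, 5, 6, 7, 8} must be used), so Kira = 4.
Among the 6 still-open variables, 7 fits only Grace (and all 6 values in {1, 3, 5, 6, 7, 8} must be used), so Grace = 7.
The 2 variables Hank and Bob are confined to {5, 6}, which locks those values in; drop them from Omar, Alice, Priya.
Priya's domain is down to {8}, so Priya = 8. Remove 8 from Omar.
Determined: Grace=7, Dave=2, Kira=4, Priya=8. The other people each still have more than one consistent value. That makes 4.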